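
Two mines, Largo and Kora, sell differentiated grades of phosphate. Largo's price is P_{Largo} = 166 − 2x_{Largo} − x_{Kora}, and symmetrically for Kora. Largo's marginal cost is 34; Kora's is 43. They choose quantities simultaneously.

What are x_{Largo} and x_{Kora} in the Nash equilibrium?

Mine Largo's profit: π = x_{Largo}(166 − 2x_{Largo} − x_{Kora}) − 34x_{Largo}.
∂π/∂x_{Largo} = 132 − 4x_{Largo} − x_{Kora} = 0 ⇒ x_{Largo} = 33 − 0.25x_{Kora}.
Similarly x_{Kora} = 30.75 − 0.25x_{Largo}.
Plugging x_{Kora} into Largo's best response: x_{Largo} = 33 − 0.25(30.75 − 0.25x_{Largo}) ⇒ 0.9375x_{Largo} = 25.3125, so x_{Largo} = 27.
Then x_{Kora} = 30.75 − 0.25·27 = 24.

27, 24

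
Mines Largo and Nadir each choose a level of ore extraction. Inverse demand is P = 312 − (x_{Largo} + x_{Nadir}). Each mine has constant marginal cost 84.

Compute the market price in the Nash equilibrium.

Mine Largo's profit: π = x_{Largo}(312 − (x_{Largo} + x_{Nadir})) − 84x_{Largo}.
∂π/∂x_{Largo} = 228 − 2x_{Largo} − x_{Nadir} = 0, so x_{Largo} = 114 − 0.5x_{Nadir}.
Setting x_{Largo} = x_{Nadir} in the reaction function: x_{Largo} = 114 − 0.5x_{Largo}, so x_{Largo} = 114 / 1.5 = 76.
Equilibrium price: P = 312 − 152 = 160.

160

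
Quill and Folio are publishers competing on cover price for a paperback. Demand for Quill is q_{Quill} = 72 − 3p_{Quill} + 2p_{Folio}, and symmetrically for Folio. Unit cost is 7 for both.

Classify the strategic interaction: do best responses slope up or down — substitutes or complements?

strategic complements

Quill's profit: π = (p_{Quill} − 7)(72 − 3p_{Quill} + 2p_{Folio}).
∂π/∂p_{Quill} = 93 − 6p_{Quill} + 2p_{Folio} = 0 ⇒ p_{Quill} = 15.5 + (1/3)p_{Folio}.
The best-response slope dp_{Quill}/dp_{Folio} = 1/3 > 0: the reaction function is upward-sloping, so the choices are strategic complements.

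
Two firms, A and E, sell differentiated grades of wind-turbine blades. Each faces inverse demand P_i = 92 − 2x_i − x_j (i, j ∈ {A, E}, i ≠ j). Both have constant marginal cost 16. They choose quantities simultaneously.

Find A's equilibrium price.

46.4

Firm A's profit: π = x_A(92 − 2x_A − x_E) − 16x_A.
∂π/∂x_A = 76 − 4x_A − x_E = 0 ⇒ x_A = 19 − 0.25x_E.
By symmetry x_E = x_A; substituting into the reaction function, 1.25x_A = 19 and x_A = 15.2.
P_A = 92 − 2·15.2 − 15.2 = 46.4.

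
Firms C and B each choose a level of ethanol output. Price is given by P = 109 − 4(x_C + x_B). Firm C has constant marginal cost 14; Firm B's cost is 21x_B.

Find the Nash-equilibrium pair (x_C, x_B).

8.5, 6.75

Firm C's profit: π = x_C(109 − 4(x_C + x_B)) − 14x_C.
∂π/∂x_C = 95 − 8x_C − 4x_B = 0, so x_C = 11.875 − 0.5x_B.
By the same steps for B: x_B = 11 − 0.5x_C.
Plugging x_B into C's best response: x_C = 11.875 − 0.5(11 − 0.5x_C) ⇒ 0.75x_C = 6.375, so x_C = 8.5.
Then x_B = 11 − 0.5·8.5 = 6.75.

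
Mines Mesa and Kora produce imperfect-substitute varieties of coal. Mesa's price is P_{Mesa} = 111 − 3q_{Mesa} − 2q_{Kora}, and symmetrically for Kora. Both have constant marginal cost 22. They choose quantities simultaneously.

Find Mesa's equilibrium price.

Mine Mesa's profit: π = q_{Mesa}(111 − 3q_{Mesa} − 2q_{Kora}) − 22q_{Mesa}.
∂π/∂q_{Mesa} = 89 − 6q_{Mesa} − 2q_{Kora} = 0 ⇒ q_{Mesa} = 89/6 − (1/3)q_{Kora}.
By symmetry q_{Kora} = q_{Mesa}; substituting into the reaction function, (4/3)q_{Mesa} = 89/6 and q_{Mesa} = 11.125.
P_{Mesa} = 111 − 3·11.125 − 2·11.125 = 55.375.

55.375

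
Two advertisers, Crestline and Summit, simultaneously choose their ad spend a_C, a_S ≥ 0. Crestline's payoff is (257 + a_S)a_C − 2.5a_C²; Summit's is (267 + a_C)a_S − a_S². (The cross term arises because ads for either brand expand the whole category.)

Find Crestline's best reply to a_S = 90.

Expanding Crestline's payoff: 257a_C + a_Sa_C − 2.5a_C².
∂π/∂a_C = 257 + a_S − 5a_C = 0, so a_C = 51.4 + 0.2a_S.
At a_S = 90: a_C = 51.4 + 0.2·90 = 69.4.

69.4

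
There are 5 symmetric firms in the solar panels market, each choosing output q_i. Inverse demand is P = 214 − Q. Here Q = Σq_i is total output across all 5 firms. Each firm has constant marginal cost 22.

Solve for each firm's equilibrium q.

32

A representative firm's profit is π_i = q_i(214 − Q) − 22q_i, with Q = q_i + Σ_{j≠i} q_j.
First-order condition: 192 − 2q_i − Σ_{j≠i} q_j = 0.
With identical firms, set every q_j = q: then 192 − 2q − 4q = 0, i.e. q = 192/6 = 32.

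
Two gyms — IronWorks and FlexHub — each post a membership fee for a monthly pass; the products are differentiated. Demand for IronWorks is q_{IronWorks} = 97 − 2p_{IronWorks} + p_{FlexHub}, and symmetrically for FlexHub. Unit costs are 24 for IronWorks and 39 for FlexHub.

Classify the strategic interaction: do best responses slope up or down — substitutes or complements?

IronWorks's profit: π = (p_{IronWorks} − 24)(97 − 2p_{IronWorks} + p_{FlexHub}).
∂π/∂p_{IronWorks} = 145 − 4p_{IronWorks} + p_{FlexHub} = 0 ⇒ p_{IronWorks} = 36.25 + 0.25p_{FlexHub}.
The best-response slope dp_{IronWorks}/dp_{FlexHub} = 0.25 > 0: the reaction function is upward-sloping, so the choices are strategic complements.

strategic complements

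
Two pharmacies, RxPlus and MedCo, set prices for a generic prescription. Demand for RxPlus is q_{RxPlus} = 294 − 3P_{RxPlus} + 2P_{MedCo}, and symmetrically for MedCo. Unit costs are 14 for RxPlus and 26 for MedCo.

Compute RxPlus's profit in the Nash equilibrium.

15660.1875

RxPlus's profit: π = (P_{RxPlus} − 14)(294 − 3P_{RxPlus} + 2P_{MedCo}).
∂π/∂P_{RxPlus} = 336 − 6P_{RxPlus} + 2P_{MedCo} = 0 ⇒ P_{RxPlus} = 56 + (1/3)P_{MedCo}.
Similarly P_{MedCo} = 62 + (1/3)P_{RxPlus}.
Plugging P_{MedCo} into RxPlus's best response: P_{RxPlus} = 56 + (1/3)(62 + (1/3)P_{RxPlus}) ⇒ (8/9)P_{RxPlus} = 230/3, so P_{RxPlus} = 86.25.
Then P_{MedCo} = 62 + (1/3)·86.25 = 90.75.
q_{RxPlus} = 294 − 3·86.25 + 2·90.75 = 216.75.
Profit = (86.25 − 14)·216.75 = 15660.1875.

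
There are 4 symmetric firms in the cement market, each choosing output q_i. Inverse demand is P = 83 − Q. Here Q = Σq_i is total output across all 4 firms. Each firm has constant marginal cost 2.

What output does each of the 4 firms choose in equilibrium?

A representative firm's profit is π_i = q_i(83 − Q) − 2q_i, with Q = q_i + Σ_{j≠i} q_j.
First-order condition: 81 − 2q_i − Σ_{j≠i} q_j = 0.
In a symmetric equilibrium every firm chooses the same q, so Σ_{j≠i} q_j = 3q. The condition becomes 81 − 5q = 0, giving q = 81/5 = 16.2.

16.2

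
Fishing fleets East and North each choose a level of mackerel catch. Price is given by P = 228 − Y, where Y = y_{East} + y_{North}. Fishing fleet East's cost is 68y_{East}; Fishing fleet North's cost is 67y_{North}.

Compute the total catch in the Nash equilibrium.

Fishing fleet East's profit: π = y_{East}(228 − (y_{East} + y_{North})) − 68y_{East}.
∂π/∂y_{East} = 160 − 2y_{East} − y_{North} = 0, so y_{East} = 80 − 0.5y_{North}.
By the same steps for North: y_{North} = 80.5 − 0.5y_{East}.
Substituting the second reaction function into the first: y_{East} = 80 − 0.5(80.5 − 0.5y_{East}), which gives 0.75y_{East} = 39.75 ⇒ y_{East} = 53.
Then y_{North} = 80.5 − 0.5·53 = 54.
Total catch: 53 + 54 = 107.

107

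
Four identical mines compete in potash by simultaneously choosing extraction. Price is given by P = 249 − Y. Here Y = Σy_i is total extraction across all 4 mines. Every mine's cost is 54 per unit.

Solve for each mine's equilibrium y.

A representative mine's profit is π_i = y_i(249 − Y) − 54y_i, with Y = y_i + Σ_{j≠i} y_j.
First-order condition: 195 − 2y_i − Σ_{j≠i} y_j = 0.
In a symmetric equilibrium every mine chooses the same y, so Σ_{j≠i} y_j = 3y. The condition becomes 195 − 5y = 0, giving y = 195/5 = 39.

39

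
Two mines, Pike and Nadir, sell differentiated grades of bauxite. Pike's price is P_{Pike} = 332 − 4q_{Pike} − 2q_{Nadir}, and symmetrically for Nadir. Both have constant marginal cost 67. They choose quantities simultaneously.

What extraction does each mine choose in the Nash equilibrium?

26.5

Mine Pike's profit: π = q_{Pike}(332 − 4q_{Pike} − 2q_{Nadir}) − 67q_{Pike}.
∂π/∂q_{Pike} = 265 − 8q_{Pike} − 2q_{Nadir} = 0 ⇒ q_{Pike} = 33.125 − 0.25q_{Nadir}.
By symmetry q_{Nadir} = q_{Pike}; substituting into the reaction function, 1.25q_{Pike} = 33.125 and q_{Pike} = 26.5.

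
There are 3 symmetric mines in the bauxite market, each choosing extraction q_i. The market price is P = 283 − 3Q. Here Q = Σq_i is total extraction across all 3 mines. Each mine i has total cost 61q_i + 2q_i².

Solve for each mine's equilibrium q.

A representative mine's profit is π_i = q_i(283 − 3Q) − 61q_i − 2q_i², with Q = q_i + Σ_{j≠i} q_j.
First-order condition: 222 − 10q_i − 3Σ_{j≠i} q_j = 0.
Imposing symmetry (q_j = q for all j) turns Σ_{j≠i} q_j into 2q, so 222 = 16q and q = 13.875.

13.875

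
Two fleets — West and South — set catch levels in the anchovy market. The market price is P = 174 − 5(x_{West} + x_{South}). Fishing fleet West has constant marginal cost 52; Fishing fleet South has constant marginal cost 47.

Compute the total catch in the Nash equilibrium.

16.6

Fishing fleet West's profit: π = x_{West}(174 − 5(x_{West} + x_{South})) − 52x_{West}.
∂π/∂x_{West} = 122 − 10x_{West} − 5x_{South} = 0, so x_{West} = 12.2 − 0.5x_{South}.
By the same steps for South: x_{South} = 12.7 − 0.5x_{West}.
Plugging x_{South} into West's best response: x_{West} = 12.2 − 0.5(12.7 − 0.5x_{West}) ⇒ 0.75x_{West} = 5.85, so x_{West} = 7.8.
Then x_{South} = 12.7 − 0.5·7.8 = 8.8.
Total catch: 7.8 + 8.8 = 16.6.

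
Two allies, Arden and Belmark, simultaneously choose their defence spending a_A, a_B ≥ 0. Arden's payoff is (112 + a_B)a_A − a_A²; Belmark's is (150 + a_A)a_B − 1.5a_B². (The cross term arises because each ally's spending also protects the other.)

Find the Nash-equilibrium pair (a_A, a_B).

97.2, 82.4

Expanding Arden's payoff: 112a_A + a_Ba_A − a_A².
∂π/∂a_A = 112 + a_B − 2a_A = 0, so a_A = 56 + 0.5a_B.
Likewise for Belmark: a_B = 50 + (1/3)a_A.
Plugging a_B into Arden's best response: a_A = 56 + 0.5(50 + (1/3)a_A) ⇒ (5/6)a_A = 81, so a_A = 97.2.
Then a_B = 50 + (1/3)·97.2 = 82.4.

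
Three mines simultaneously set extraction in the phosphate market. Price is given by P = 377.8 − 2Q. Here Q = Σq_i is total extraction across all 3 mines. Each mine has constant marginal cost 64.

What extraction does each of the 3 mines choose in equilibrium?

A representative mine's profit is π_i = q_i(377.8 − 2Q) − 64q_i, with Q = q_i + Σ_{j≠i} q_j.
First-order condition: 313.8 − 4q_i − 2Σ_{j≠i} q_j = 0.
In a symmetric equilibrium every mine chooses the same q, so Σ_{j≠i} q_j = 2q. The condition becomes 313.8 − 8q = 0, giving q = 313.8/8 = 39.225.

39.225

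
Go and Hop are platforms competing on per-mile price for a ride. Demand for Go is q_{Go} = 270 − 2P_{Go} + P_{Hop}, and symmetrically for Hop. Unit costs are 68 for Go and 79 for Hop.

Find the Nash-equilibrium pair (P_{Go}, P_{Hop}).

136.8, 141.2

Go's profit: π = (P_{Go} − 68)(270 − 2P_{Go} + P_{Hop}).
∂π/∂P_{Go} = 406 − 4P_{Go} + P_{Hop} = 0 ⇒ P_{Go} = 101.5 + 0.25P_{Hop}.
Similarly P_{Hop} = 107 + 0.25P_{Go}.
Solving the two reaction functions simultaneously: (1 − (0.25)(0.25))P_{Go} = 101.5 + 0.25·107, so 0.9375P_{Go} = 128.25 and P_{Go} = 136.8.
Then P_{Hop} = 107 + 0.25·136.8 = 141.2.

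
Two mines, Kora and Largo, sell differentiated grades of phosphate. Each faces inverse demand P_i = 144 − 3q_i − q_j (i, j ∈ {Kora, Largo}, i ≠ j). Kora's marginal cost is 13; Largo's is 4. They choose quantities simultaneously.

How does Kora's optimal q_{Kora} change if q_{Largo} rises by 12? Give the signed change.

Mine Kora's profit: π = q_{Kora}(144 − 3q_{Kora} − q_{Largo}) − 13q_{Kora}.
∂π/∂q_{Kora} = 131 − 6q_{Kora} − q_{Largo} = 0 ⇒ q_{Kora} = 131/6 − (1/6)q_{Largo}.
The reaction-function slope is −1/6, so a 12-unit rise in q_{Largo} moves q_{Kora} by −1/6 × 12 = −2. Kora's best response falls — the actions are strategic substitutes.

-2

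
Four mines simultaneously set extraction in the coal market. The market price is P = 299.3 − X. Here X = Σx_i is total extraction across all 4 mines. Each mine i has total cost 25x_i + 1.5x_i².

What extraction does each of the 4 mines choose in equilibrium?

34.2875

A representative mine's profit is π_i = x_i(299.3 − X) − 25x_i − 1.5x_i², with X = x_i + Σ_{j≠i} x_j.
First-order condition: 274.3 − 5x_i − Σ_{j≠i} x_j = 0.
With identical mines, set every x_j = x: then 274.3 − 5x − 3x = 0, i.e. x = 274.3/8 = 34.2875.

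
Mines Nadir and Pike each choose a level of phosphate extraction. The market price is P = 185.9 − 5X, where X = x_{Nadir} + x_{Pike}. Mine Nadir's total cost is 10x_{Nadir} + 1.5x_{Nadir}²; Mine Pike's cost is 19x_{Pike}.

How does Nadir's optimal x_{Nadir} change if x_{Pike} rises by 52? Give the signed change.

Mine Nadir's profit: π = x_{Nadir}(185.9 − 5(x_{Nadir} + x_{Pike})) − 10x_{Nadir} − 1.5x_{Nadir}².
∂π/∂x_{Nadir} = 175.9 − 13x_{Nadir} − 5x_{Pike} = 0, so x_{Nadir} = 1759/130 − (5/13)x_{Pike}.
The reaction-function slope is −5/13, so a 52-unit rise in x_{Pike} moves x_{Nadir} by −5/13 × 52 = −20. Nadir's best response falls — the actions are strategic substitutes.

-20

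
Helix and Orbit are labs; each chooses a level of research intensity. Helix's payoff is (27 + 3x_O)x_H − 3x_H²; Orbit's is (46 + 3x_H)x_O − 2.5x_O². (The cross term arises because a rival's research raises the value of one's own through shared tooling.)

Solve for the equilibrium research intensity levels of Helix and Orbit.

Expanding Helix's payoff: 27x_H + 3x_Ox_H − 3x_H².
∂π/∂x_H = 27 + 3x_O − 6x_H = 0, so x_H = 4.5 + 0.5x_O.
Likewise for Orbit: x_O = 9.2 + 0.6x_H.
Substituting the second reaction function into the first: x_H = 4.5 + 0.5(9.2 + 0.6x_H), which gives 0.7x_H = 9.1 ⇒ x_H = 13.
Then x_O = 9.2 + 0.6·13 = 17.

13, 17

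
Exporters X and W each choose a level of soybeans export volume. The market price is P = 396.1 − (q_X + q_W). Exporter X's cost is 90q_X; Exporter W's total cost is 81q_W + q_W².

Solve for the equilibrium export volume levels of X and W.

129.9, 46.3

Exporter X's profit: π = q_X(396.1 − (q_X + q_W)) − 90q_X.
∂π/∂q_X = 306.1 − 2q_X − q_W = 0, so q_X = 153.05 − 0.5q_W.
For W: ∂π/∂q_W = 315.1 − 4q_W − q_X = 0 ⇒ q_W = 78.775 − 0.25q_X.
Substituting the second reaction function into the first: q_X = 153.05 − 0.5(78.775 − 0.25q_X), which gives 0.875q_X = 113.6625 ⇒ q_X = 129.9.
Then q_W = 78.775 − 0.25·129.9 = 46.3.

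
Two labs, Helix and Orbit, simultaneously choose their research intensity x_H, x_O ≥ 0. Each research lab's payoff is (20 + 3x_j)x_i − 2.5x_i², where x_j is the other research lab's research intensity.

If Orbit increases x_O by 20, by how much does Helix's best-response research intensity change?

Helix's payoff is (20 + 3x_O)x_H − 2.5x_H².
∂π/∂x_H = 20 + 3x_O − 5x_H = 0, so x_H = 4 + 0.6x_O.
The reaction-function slope is 0.6, so a 20-unit rise in x_O moves x_H by 0.6 × 20 = 12. Helix's best response rises — the actions are strategic complements.

12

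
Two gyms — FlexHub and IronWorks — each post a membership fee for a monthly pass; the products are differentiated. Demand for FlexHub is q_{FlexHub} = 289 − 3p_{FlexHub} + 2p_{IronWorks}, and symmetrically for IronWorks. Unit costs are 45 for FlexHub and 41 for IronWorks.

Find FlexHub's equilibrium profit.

10890.1875

FlexHub's profit: π = (p_{FlexHub} − 45)(289 − 3p_{FlexHub} + 2p_{IronWorks}).
∂π/∂p_{FlexHub} = 424 − 6p_{FlexHub} + 2p_{IronWorks} = 0 ⇒ p_{FlexHub} = 212/3 + (1/3)p_{IronWorks}.
Similarly p_{IronWorks} = 206/3 + (1/3)p_{FlexHub}.
Solving the two reaction functions simultaneously: (1 − (1/3)(1/3))p_{FlexHub} = 212/3 + (1/3)·(206/3), so (8/9)p_{FlexHub} = 842/9 and p_{FlexHub} = 105.25.
Then p_{IronWorks} = 206/3 + (1/3)·105.25 = 103.75.
q_{FlexHub} = 289 − 3·105.25 + 2·103.75 = 180.75.
Profit = (105.25 − 45)·180.75 = 10890.1875.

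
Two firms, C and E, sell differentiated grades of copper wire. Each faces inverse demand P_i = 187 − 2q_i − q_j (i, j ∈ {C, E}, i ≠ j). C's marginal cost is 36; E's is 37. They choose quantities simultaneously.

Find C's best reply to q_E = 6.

Firm C's profit: π = q_C(187 − 2q_C − q_E) − 36q_C.
∂π/∂q_C = 151 − 4q_C − q_E = 0 ⇒ q_C = 37.75 − 0.25q_E.
At q_E = 6: q_C = 37.75 − 0.25·6 = 36.25.

36.25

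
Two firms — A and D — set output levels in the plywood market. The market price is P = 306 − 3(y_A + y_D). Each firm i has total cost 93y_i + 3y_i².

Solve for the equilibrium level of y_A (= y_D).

14.2

Firm A's profit: π = y_A(306 − 3(y_A + y_D)) − 93y_A − 3y_A².
∂π/∂y_A = 213 − 12y_A − 3y_D = 0, so y_A = 17.75 − 0.25y_D.
By symmetry y_D = y_A; substituting into the reaction function, 1.25y_A = 17.75 and y_A = 14.2.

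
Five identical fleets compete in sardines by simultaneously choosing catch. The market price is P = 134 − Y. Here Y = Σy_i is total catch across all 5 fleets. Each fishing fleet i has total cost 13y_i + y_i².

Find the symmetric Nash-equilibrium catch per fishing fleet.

15.125

A representative fishing fleet's profit is π_i = y_i(134 − Y) − 13y_i − y_i², with Y = y_i + Σ_{j≠i} y_j.
First-order condition: 121 − 4y_i − Σ_{j≠i} y_j = 0.
Imposing symmetry (y_j = y for all j) turns Σ_{j≠i} y_j into 4y, so 121 = 8y and y = 15.125.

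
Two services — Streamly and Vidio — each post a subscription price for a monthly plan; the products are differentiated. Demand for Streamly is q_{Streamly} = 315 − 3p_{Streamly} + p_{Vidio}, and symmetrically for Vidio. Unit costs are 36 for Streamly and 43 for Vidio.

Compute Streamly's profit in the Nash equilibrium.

Streamly's profit: π = (p_{Streamly} − 36)(315 − 3p_{Streamly} + p_{Vidio}).
∂π/∂p_{Streamly} = 423 − 6p_{Streamly} + p_{Vidio} = 0 ⇒ p_{Streamly} = 70.5 + (1/6)p_{Vidio}.
Similarly p_{Vidio} = 74 + (1/6)p_{Streamly}.
Solving the two reaction functions simultaneously: (1 − (1/6)(1/6))p_{Streamly} = 70.5 + (1/6)·74, so (35/36)p_{Streamly} = 497/6 and p_{Streamly} = 85.2.
Then p_{Vidio} = 74 + (1/6)·85.2 = 88.2.
q_{Streamly} = 315 − 3·85.2 + 88.2 = 147.6.
Profit = (85.2 − 36)·147.6 = 7261.92.

7261.92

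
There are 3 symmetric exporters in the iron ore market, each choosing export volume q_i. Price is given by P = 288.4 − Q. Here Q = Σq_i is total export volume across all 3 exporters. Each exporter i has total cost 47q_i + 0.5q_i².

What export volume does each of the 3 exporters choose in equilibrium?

48.28

A representative exporter's profit is π_i = q_i(288.4 − Q) − 47q_i − 0.5q_i², with Q = q_i + Σ_{j≠i} q_j.
First-order condition: 241.4 − 3q_i − Σ_{j≠i} q_j = 0.
Imposing symmetry (q_j = q for all j) turns Σ_{j≠i} q_j into 2q, so 241.4 = 5q and q = 48.28.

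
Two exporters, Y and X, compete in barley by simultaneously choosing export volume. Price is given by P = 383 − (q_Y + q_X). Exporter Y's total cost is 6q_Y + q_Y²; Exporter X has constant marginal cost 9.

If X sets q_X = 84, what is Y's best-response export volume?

73.25

Exporter Y's profit: π = q_Y(383 − (q_Y + q_X)) − 6q_Y − q_Y².
∂π/∂q_Y = 377 − 4q_Y − q_X = 0, so q_Y = 94.25 − 0.25q_X.
At q_X = 84: q_Y = 94.25 − 0.25·84 = 73.25.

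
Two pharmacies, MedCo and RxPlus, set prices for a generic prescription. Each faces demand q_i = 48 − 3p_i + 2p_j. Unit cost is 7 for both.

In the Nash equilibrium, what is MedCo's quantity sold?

MedCo's profit: π = (p_{MedCo} − 7)(48 − 3p_{MedCo} + 2p_{RxPlus}).
∂π/∂p_{MedCo} = 69 − 6p_{MedCo} + 2p_{RxPlus} = 0 ⇒ p_{MedCo} = 11.5 + (1/3)p_{RxPlus}.
The game is symmetric, so in equilibrium p_{RxPlus} = p_{MedCo}: the reaction function gives (2/3)p_{MedCo} = 11.5, hence p_{MedCo} = 17.25.
q_{MedCo} = 48 − 3·17.25 + 2·17.25 = 30.75.

30.75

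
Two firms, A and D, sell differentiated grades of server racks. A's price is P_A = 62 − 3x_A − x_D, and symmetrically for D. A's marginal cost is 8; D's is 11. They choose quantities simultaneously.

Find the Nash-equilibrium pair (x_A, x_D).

Firm A's profit: π = x_A(62 − 3x_A − x_D) − 8x_A.
∂π/∂x_A = 54 − 6x_A − x_D = 0 ⇒ x_A = 9 − (1/6)x_D.
Similarly x_D = 8.5 − (1/6)x_A.
Solving the two reaction functions simultaneously: (1 − (−1/6)(−1/6))x_A = 9 − (1/6)·8.5, so (35/36)x_A = 91/12 and x_A = 7.8.
Then x_D = 8.5 − (1/6)·7.8 = 7.2.

7.8, 7.2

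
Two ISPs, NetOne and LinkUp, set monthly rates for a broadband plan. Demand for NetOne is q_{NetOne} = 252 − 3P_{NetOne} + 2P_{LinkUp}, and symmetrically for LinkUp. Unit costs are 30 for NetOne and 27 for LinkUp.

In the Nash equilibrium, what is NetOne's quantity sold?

NetOne's profit: π = (P_{NetOne} − 30)(252 − 3P_{NetOne} + 2P_{LinkUp}).
∂π/∂P_{NetOne} = 342 − 6P_{NetOne} + 2P_{LinkUp} = 0 ⇒ P_{NetOne} = 57 + (1/3)P_{LinkUp}.
Similarly P_{LinkUp} = 55.5 + (1/3)P_{NetOne}.
Plugging P_{LinkUp} into NetOne's best response: P_{NetOne} = 57 + (1/3)(55.5 + (1/3)P_{NetOne}) ⇒ (8/9)P_{NetOne} = 75.5, so P_{NetOne} = 84.9375.
Then P_{LinkUp} = 55.5 + (1/3)·84.9375 = 83.8125.
q_{NetOne} = 252 − 3·84.9375 + 2·83.8125 = 164.8125.

164.8125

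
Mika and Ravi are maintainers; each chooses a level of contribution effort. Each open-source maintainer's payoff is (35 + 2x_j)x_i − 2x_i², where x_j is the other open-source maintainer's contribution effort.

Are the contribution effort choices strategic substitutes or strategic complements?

Mika's payoff is (35 + 2x_R)x_M − 2x_M².
∂π/∂x_M = 35 + 2x_R − 4x_M = 0, so x_M = 8.75 + 0.5x_R.
The best-response slope dx_M/dx_R = 0.5 > 0: the reaction function is upward-sloping, so the choices are strategic complements.

strategic complements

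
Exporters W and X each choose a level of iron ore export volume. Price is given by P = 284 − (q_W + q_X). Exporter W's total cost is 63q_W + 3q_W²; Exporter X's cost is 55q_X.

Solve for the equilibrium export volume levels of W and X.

Exporter W's profit: π = q_W(284 − (q_W + q_X)) − 63q_W − 3q_W².
∂π/∂q_W = 221 − 8q_W − q_X = 0, so q_W = 27.625 − 0.125q_X.
For X: ∂π/∂q_X = 229 − 2q_X − q_W = 0 ⇒ q_X = 114.5 − 0.5q_W.
Plugging q_X into W's best response: q_W = 27.625 − 0.125(114.5 − 0.5q_W) ⇒ 0.9375q_W = 13.3125, so q_W = 14.2.
Then q_X = 114.5 − 0.5·14.2 = 107.4.

14.2, 107.4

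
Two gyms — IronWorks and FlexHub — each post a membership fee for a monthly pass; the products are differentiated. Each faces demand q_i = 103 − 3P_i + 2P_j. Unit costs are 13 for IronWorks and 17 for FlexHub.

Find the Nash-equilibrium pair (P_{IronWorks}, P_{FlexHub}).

36.25, 37.75

IronWorks's profit: π = (P_{IronWorks} − 13)(103 − 3P_{IronWorks} + 2P_{FlexHub}).
∂π/∂P_{IronWorks} = 142 − 6P_{IronWorks} + 2P_{FlexHub} = 0 ⇒ P_{IronWorks} = 71/3 + (1/3)P_{FlexHub}.
Similarly P_{FlexHub} = 77/3 + (1/3)P_{IronWorks}.
Solving the two reaction functions simultaneously: (1 − (1/3)(1/3))P_{IronWorks} = 71/3 + (1/3)·(77/3), so (8/9)P_{IronWorks} = 290/9 and P_{IronWorks} = 36.25.
Then P_{FlexHub} = 77/3 + (1/3)·36.25 = 37.75.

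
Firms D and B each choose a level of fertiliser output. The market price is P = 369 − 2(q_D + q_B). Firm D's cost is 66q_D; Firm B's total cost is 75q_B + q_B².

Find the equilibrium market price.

Firm D's profit: π = q_D(369 − 2(q_D + q_B)) − 66q_D.
∂π/∂q_D = 303 − 4q_D − 2q_B = 0, so q_D = 75.75 − 0.5q_B.
For B: ∂π/∂q_B = 294 − 6q_B − 2q_D = 0 ⇒ q_B = 49 − (1/3)q_D.
Plugging q_B into D's best response: q_D = 75.75 − 0.5(49 − (1/3)q_D) ⇒ (5/6)q_D = 51.25, so q_D = 61.5.
Then q_B = 49 − (1/3)·61.5 = 28.5.
Equilibrium price: P = 369 − 2·90 = 189.

189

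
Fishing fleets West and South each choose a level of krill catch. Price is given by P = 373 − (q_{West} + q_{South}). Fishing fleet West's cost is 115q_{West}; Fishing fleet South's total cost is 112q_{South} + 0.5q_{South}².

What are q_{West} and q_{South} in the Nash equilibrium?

Fishing fleet West's profit: π = q_{West}(373 − (q_{West} + q_{South})) − 115q_{West}.
∂π/∂q_{West} = 258 − 2q_{West} − q_{South} = 0, so q_{West} = 129 − 0.5q_{South}.
For South: ∂π/∂q_{South} = 261 − 3q_{South} − q_{West} = 0 ⇒ q_{South} = 87 − (1/3)q_{West}.
Substituting the second reaction function into the first: q_{West} = 129 − 0.5(87 − (1/3)q_{West}), which gives (5/6)q_{West} = 85.5 ⇒ q_{West} = 102.6.
Then q_{South} = 87 − (1/3)·102.6 = 52.8.

102.6, 52.8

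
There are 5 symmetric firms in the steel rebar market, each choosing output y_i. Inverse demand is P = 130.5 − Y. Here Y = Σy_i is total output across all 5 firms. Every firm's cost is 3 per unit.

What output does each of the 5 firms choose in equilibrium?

21.25

A representative firm's profit is π_i = y_i(130.5 − Y) − 3y_i, with Y = y_i + Σ_{j≠i} y_j.
First-order condition: 127.5 − 2y_i − Σ_{j≠i} y_j = 0.
Imposing symmetry (y_j = y for all j) turns Σ_{j≠i} y_j into 4y, so 127.5 = 6y and y = 21.25.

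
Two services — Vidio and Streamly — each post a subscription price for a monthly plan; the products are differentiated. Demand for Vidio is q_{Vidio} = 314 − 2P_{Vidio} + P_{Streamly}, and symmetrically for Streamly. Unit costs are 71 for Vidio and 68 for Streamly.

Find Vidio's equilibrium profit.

12992.72

Vidio's profit: π = (P_{Vidio} − 71)(314 − 2P_{Vidio} + P_{Streamly}).
∂π/∂P_{Vidio} = 456 − 4P_{Vidio} + P_{Streamly} = 0 ⇒ P_{Vidio} = 114 + 0.25P_{Streamly}.
Similarly P_{Streamly} = 112.5 + 0.25P_{Vidio}.
Plugging P_{Streamly} into Vidio's best response: P_{Vidio} = 114 + 0.25(112.5 + 0.25P_{Vidio}) ⇒ 0.9375P_{Vidio} = 142.125, so P_{Vidio} = 151.6.
Then P_{Streamly} = 112.5 + 0.25·151.6 = 150.4.
q_{Vidio} = 314 − 2·151.6 + 150.4 = 161.2.
Profit = (151.6 − 71)·161.2 = 12992.72.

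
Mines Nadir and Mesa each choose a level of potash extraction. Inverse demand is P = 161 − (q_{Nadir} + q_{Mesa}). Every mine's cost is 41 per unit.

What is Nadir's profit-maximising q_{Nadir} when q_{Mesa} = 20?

Mine Nadir's profit: π = q_{Nadir}(161 − (q_{Nadir} + q_{Mesa})) − 41q_{Nadir}.
∂π/∂q_{Nadir} = 120 − 2q_{Nadir} − q_{Mesa} = 0, so q_{Nadir} = 60 − 0.5q_{Mesa}.
At q_{Mesa} = 20: q_{Nadir} = 60 − 0.5·20 = 50.

50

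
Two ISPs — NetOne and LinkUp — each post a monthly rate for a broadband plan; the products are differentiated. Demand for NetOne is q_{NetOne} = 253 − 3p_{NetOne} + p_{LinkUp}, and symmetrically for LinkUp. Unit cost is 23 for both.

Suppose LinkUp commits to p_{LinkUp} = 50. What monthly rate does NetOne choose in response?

NetOne's profit: π = (p_{NetOne} − 23)(253 − 3p_{NetOne} + p_{LinkUp}).
∂π/∂p_{NetOne} = 322 − 6p_{NetOne} + p_{LinkUp} = 0 ⇒ p_{NetOne} = 161/3 + (1/6)p_{LinkUp}.
At p_{LinkUp} = 50: p_{NetOne} = 161/3 + (1/6)·50 = 62.

62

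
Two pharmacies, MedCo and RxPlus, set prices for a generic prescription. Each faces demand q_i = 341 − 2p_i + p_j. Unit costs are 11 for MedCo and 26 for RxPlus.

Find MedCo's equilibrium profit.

25088

MedCo's profit: π = (p_{MedCo} − 11)(341 − 2p_{MedCo} + p_{RxPlus}).
∂π/∂p_{MedCo} = 363 − 4p_{MedCo} + p_{RxPlus} = 0 ⇒ p_{MedCo} = 90.75 + 0.25p_{RxPlus}.
Similarly p_{RxPlus} = 98.25 + 0.25p_{MedCo}.
Substituting the second reaction function into the first: p_{MedCo} = 90.75 + 0.25(98.25 + 0.25p_{MedCo}), which gives 0.9375p_{MedCo} = 115.3125 ⇒ p_{MedCo} = 123.
Then p_{RxPlus} = 98.25 + 0.25·123 = 129.
q_{MedCo} = 341 − 2·123 + 129 = 224.
Profit = (123 − 11)·224 = 25088.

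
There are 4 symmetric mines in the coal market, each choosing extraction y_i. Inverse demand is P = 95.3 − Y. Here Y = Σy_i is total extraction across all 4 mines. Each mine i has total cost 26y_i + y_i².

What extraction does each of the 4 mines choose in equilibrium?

9.9

A representative mine's profit is π_i = y_i(95.3 − Y) − 26y_i − y_i², with Y = y_i + Σ_{j≠i} y_j.
First-order condition: 69.3 − 4y_i − Σ_{j≠i} y_j = 0.
In a symmetric equilibrium every mine chooses the same y, so Σ_{j≠i} y_j = 3y. The condition becomes 69.3 − 7y = 0, giving y = 69.3/7 = 9.9.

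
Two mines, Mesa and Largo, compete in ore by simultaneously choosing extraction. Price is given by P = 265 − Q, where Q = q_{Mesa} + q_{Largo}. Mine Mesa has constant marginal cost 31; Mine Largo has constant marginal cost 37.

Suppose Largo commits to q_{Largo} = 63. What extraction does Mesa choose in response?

85.5

Mine Mesa's profit: π = q_{Mesa}(265 − (q_{Mesa} + q_{Largo})) − 31q_{Mesa}.
∂π/∂q_{Mesa} = 234 − 2q_{Mesa} − q_{Largo} = 0, so q_{Mesa} = 117 − 0.5q_{Largo}.
At q_{Largo} = 63: q_{Mesa} = 117 − 0.5·63 = 85.5.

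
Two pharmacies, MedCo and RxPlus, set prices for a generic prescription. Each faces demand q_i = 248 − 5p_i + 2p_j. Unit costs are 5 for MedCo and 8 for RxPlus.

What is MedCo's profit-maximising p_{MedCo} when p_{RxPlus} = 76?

MedCo's profit: π = (p_{MedCo} − 5)(248 − 5p_{MedCo} + 2p_{RxPlus}).
∂π/∂p_{MedCo} = 273 − 10p_{MedCo} + 2p_{RxPlus} = 0 ⇒ p_{MedCo} = 27.3 + 0.2p_{RxPlus}.
At p_{RxPlus} = 76: p_{MedCo} = 27.3 + 0.2·76 = 42.5.

42.5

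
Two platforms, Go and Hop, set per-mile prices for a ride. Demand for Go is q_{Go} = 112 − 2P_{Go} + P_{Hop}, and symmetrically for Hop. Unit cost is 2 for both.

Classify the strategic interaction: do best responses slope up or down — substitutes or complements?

strategic complements

Go's profit: π = (P_{Go} − 2)(112 − 2P_{Go} + P_{Hop}).
∂π/∂P_{Go} = 116 − 4P_{Go} + P_{Hop} = 0 ⇒ P_{Go} = 29 + 0.25P_{Hop}.
The best-response slope dP_{Go}/dP_{Hop} = 0.25 > 0: the reaction function is upward-sloping, so the choices are strategic complements.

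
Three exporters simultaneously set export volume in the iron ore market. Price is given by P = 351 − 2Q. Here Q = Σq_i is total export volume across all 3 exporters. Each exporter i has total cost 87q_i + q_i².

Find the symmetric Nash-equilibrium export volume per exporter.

A representative exporter's profit is π_i = q_i(351 − 2Q) − 87q_i − q_i², with Q = q_i + Σ_{j≠i} q_j.
First-order condition: 264 − 6q_i − 2Σ_{j≠i} q_j = 0.
Imposing symmetry (q_j = q for all j) turns Σ_{j≠i} q_j into 2q, so 264 = 10q and q = 26.4.

26.4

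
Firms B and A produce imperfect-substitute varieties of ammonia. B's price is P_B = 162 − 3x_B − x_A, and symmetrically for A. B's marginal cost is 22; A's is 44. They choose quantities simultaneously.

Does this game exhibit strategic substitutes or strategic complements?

strategic substitutes

Firm B's profit: π = x_B(162 − 3x_B − x_A) − 22x_B.
∂π/∂x_B = 140 − 6x_B − x_A = 0 ⇒ x_B = 70/3 − (1/6)x_A.
The best-response slope dx_B/dx_A = −1/6 < 0: the reaction function is downward-sloping, so the choices are strategic substitutes.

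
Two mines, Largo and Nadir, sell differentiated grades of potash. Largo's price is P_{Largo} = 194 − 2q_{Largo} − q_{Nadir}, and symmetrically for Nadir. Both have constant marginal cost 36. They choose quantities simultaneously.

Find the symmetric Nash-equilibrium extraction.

Mine Largo's profit: π = q_{Largo}(194 − 2q_{Largo} − q_{Nadir}) − 36q_{Largo}.
∂π/∂q_{Largo} = 158 − 4q_{Largo} − q_{Nadir} = 0 ⇒ q_{Largo} = 39.5 − 0.25q_{Nadir}.
The game is symmetric, so in equilibrium q_{Nadir} = q_{Largo}: the reaction function gives 1.25q_{Largo} = 39.5, hence q_{Largo} = 31.6.

31.6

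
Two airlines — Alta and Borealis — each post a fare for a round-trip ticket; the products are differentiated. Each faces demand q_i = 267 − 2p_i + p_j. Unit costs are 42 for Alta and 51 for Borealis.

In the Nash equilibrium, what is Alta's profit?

Alta's profit: π = (p_{Alta} − 42)(267 − 2p_{Alta} + p_{Borealis}).
∂π/∂p_{Alta} = 351 − 4p_{Alta} + p_{Borealis} = 0 ⇒ p_{Alta} = 87.75 + 0.25p_{Borealis}.
Similarly p_{Borealis} = 92.25 + 0.25p_{Alta}.
Substituting the second reaction function into the first: p_{Alta} = 87.75 + 0.25(92.25 + 0.25p_{Alta}), which gives 0.9375p_{Alta} = 110.8125 ⇒ p_{Alta} = 118.2.
Then p_{Borealis} = 92.25 + 0.25·118.2 = 121.8.
q_{Alta} = 267 − 2·118.2 + 121.8 = 152.4.
Profit = (118.2 − 42)·152.4 = 11612.88.

11612.88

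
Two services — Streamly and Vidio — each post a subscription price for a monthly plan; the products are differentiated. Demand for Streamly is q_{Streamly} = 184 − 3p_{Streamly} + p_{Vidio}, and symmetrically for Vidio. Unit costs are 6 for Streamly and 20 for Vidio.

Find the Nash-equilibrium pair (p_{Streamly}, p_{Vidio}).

41.6, 47.6

Streamly's profit: π = (p_{Streamly} − 6)(184 − 3p_{Streamly} + p_{Vidio}).
∂π/∂p_{Streamly} = 202 − 6p_{Streamly} + p_{Vidio} = 0 ⇒ p_{Streamly} = 101/3 + (1/6)p_{Vidio}.
Similarly p_{Vidio} = 122/3 + (1/6)p_{Streamly}.
Solving the two reaction functions simultaneously: (1 − (1/6)(1/6))p_{Streamly} = 101/3 + (1/6)·(122/3), so (35/36)p_{Streamly} = 364/9 and p_{Streamly} = 41.6.
Then p_{Vidio} = 122/3 + (1/6)·41.6 = 47.6.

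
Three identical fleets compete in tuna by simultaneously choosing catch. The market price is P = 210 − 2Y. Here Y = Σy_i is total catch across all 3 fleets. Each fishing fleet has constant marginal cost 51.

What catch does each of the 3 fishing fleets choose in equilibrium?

A representative fishing fleet's profit is π_i = y_i(210 − 2Y) − 51y_i, with Y = y_i + Σ_{j≠i} y_j.
First-order condition: 159 − 4y_i − 2Σ_{j≠i} y_j = 0.
Imposing symmetry (y_j = y for all j) turns Σ_{j≠i} y_j into 2y, so 159 = 8y and y = 19.875.

19.875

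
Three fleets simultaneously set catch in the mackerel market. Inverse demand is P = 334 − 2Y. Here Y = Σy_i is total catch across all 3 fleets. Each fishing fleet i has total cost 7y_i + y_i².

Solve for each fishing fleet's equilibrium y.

A representative fishing fleet's profit is π_i = y_i(334 − 2Y) − 7y_i − y_i², with Y = y_i + Σ_{j≠i} y_j.
First-order condition: 327 − 6y_i − 2Σ_{j≠i} y_j = 0.
Imposing symmetry (y_j = y for all j) turns Σ_{j≠i} y_j into 2y, so 327 = 10y and y = 32.7.

32.7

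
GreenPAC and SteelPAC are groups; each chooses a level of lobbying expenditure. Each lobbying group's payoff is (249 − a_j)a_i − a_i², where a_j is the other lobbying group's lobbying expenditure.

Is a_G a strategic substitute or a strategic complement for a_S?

GreenPAC's payoff is (249 − a_S)a_G − a_G².
∂π/∂a_G = 249 − a_S − 2a_G = 0, so a_G = 124.5 − 0.5a_S.
The best-response slope da_G/da_S = −0.5 < 0: the reaction function is downward-sloping, so the choices are strategic substitutes.

strategic substitutes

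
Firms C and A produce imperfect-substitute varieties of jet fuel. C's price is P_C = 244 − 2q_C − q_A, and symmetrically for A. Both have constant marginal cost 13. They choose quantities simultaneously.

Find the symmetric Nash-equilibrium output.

Firm C's profit: π = q_C(244 − 2q_C − q_A) − 13q_C.
∂π/∂q_C = 231 − 4q_C − q_A = 0 ⇒ q_C = 57.75 − 0.25q_A.
By symmetry q_A = q_C; substituting into the reaction function, 1.25q_C = 57.75 and q_C = 46.2.

46.2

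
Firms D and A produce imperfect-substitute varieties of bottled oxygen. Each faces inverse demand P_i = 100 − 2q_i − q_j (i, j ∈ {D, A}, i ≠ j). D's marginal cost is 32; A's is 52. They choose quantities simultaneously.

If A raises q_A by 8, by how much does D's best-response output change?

-2

Firm D's profit: π = q_D(100 − 2q_D − q_A) − 32q_D.
∂π/∂q_D = 68 − 4q_D − q_A = 0 ⇒ q_D = 17 − 0.25q_A.
The reaction-function slope is −0.25, so an 8-unit rise in q_A moves q_D by −0.25 × 8 = −2. D's best response falls — the actions are strategic substitutes.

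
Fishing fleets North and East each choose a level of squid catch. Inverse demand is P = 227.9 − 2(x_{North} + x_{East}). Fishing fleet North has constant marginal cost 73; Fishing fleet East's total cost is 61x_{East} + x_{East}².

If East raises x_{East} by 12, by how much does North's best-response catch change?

-6

Fishing fleet North's profit: π = x_{North}(227.9 − 2(x_{North} + x_{East})) − 73x_{North}.
∂π/∂x_{North} = 154.9 − 4x_{North} − 2x_{East} = 0, so x_{North} = 38.725 − 0.5x_{East}.
The reaction-function slope is −0.5, so a 12-unit rise in x_{East} moves x_{North} by −0.5 × 12 = −6. North's best response falls — the actions are strategic substitutes.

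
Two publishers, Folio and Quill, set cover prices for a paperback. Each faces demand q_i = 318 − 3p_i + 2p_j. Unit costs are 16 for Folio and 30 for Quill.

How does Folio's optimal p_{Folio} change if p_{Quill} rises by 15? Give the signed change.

Folio's profit: π = (p_{Folio} − 16)(318 − 3p_{Folio} + 2p_{Quill}).
∂π/∂p_{Folio} = 366 − 6p_{Folio} + 2p_{Quill} = 0 ⇒ p_{Folio} = 61 + (1/3)p_{Quill}.
The reaction-function slope is 1/3, so a 15-unit rise in p_{Quill} moves p_{Folio} by 1/3 × 15 = 5. Folio's best response rises — the actions are strategic complements.

5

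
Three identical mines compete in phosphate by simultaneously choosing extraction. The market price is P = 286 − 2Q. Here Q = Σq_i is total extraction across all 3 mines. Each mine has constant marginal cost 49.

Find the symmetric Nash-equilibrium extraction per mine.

A representative mine's profit is π_i = q_i(286 − 2Q) − 49q_i, with Q = q_i + Σ_{j≠i} q_j.
First-order condition: 237 − 4q_i − 2Σ_{j≠i} q_j = 0.
With identical mines, set every q_j = q: then 237 − 4q − 4q = 0, i.e. q = 237/8 = 29.625.

29.625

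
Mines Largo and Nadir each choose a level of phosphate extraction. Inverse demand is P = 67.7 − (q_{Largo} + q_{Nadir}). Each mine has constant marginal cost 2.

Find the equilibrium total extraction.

43.8

Mine Largo's profit: π = q_{Largo}(67.7 − (q_{Largo} + q_{Nadir})) − 2q_{Largo}.
∂π/∂q_{Largo} = 65.7 − 2q_{Largo} − q_{Nadir} = 0, so q_{Largo} = 32.85 − 0.5q_{Nadir}.
By symmetry q_{Nadir} = q_{Largo}; substituting into the reaction function, 1.5q_{Largo} = 32.85 and q_{Largo} = 21.9.
Total extraction: 21.9 + 21.9 = 43.8.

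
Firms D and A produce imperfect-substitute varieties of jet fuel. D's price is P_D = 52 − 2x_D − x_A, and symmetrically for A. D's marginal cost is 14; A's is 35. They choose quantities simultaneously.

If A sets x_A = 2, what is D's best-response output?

9

Firm D's profit: π = x_D(52 − 2x_D − x_A) − 14x_D.
∂π/∂x_D = 38 − 4x_D − x_A = 0 ⇒ x_D = 9.5 − 0.25x_A.
At x_A = 2: x_D = 9.5 − 0.25·2 = 9.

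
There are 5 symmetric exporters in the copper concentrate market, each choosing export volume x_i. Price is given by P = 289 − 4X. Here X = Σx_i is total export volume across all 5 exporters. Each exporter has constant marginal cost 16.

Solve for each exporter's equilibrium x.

A representative exporter's profit is π_i = x_i(289 − 4X) − 16x_i, with X = x_i + Σ_{j≠i} x_j.
First-order condition: 273 − 8x_i − 4Σ_{j≠i} x_j = 0.
With identical exporters, set every x_j = x: then 273 − 8x − 16x = 0, i.e. x = 273/24 = 11.375.

11.375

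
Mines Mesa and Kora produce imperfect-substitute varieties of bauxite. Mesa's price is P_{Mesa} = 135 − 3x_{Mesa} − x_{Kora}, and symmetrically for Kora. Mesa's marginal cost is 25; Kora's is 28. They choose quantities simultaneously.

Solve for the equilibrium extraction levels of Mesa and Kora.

Mine Mesa's profit: π = x_{Mesa}(135 − 3x_{Mesa} − x_{Kora}) − 25x_{Mesa}.
∂π/∂x_{Mesa} = 110 − 6x_{Mesa} − x_{Kora} = 0 ⇒ x_{Mesa} = 55/3 − (1/6)x_{Kora}.
Similarly x_{Kora} = 107/6 − (1/6)x_{Mesa}.
Plugging x_{Kora} into Mesa's best response: x_{Mesa} = 55/3 − (1/6)(107/6 − (1/6)x_{Mesa}) ⇒ (35/36)x_{Mesa} = 553/36, so x_{Mesa} = 15.8.
Then x_{Kora} = 107/6 − (1/6)·15.8 = 15.2.

15.8, 15.2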